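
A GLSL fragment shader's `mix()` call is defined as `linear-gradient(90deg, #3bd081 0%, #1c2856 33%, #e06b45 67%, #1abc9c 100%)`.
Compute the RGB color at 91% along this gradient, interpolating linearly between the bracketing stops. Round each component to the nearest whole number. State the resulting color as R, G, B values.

(80, 166, 132)

91% lies between the 67% and 100% stops, so the local fraction is t = (91 − 67)/(100 − 67) = 24/33 ≈ 0.7273.
#e06b45 → (224, 107, 69); #1abc9c → (26, 188, 156).
R = 224 + 0.7273 × (26 − 224) = 79.995 → 80
G = 107 + 0.7273 × (188 − 107) = 165.911 → 166
B = 69 + 0.7273 × (156 − 69) = 132.275 → 132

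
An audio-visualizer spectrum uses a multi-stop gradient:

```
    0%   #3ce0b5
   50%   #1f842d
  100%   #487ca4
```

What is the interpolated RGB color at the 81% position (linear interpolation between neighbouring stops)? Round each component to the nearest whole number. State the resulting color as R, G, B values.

(56, 127, 119)

81% lies between the 50% and 100% stops, so the local fraction is t = (81 − 50)/(100 − 50) = 31/50 ≈ 0.62.
#1f842d → (31, 132, 45); #487ca4 → (72, 124, 164).
R = 31 + 0.62 × (72 − 31) = 56.42 → 56
G = 132 + 0.62 × (124 − 132) = 127.04 → 127
B = 45 + 0.62 × (164 − 45) = 118.78 → 119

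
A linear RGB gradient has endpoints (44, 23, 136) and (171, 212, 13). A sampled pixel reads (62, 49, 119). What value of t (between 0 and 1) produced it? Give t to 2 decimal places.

0.14

Invert the lerp on the G channel (largest span, 189): t = (49 − 23) / (212 − 23) = 26/189 = 0.13757.
Check on R: (62 − 44)/(171 − 44) = 0.1417 ✓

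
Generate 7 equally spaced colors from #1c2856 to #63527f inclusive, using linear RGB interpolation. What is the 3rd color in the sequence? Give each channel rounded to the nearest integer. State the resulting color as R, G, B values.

(52, 54, 100)

With 7 swatches and endpoints inclusive, swatch 3 sits at t = (3 − 1)/(7 − 1) = 2/6 ≈ 0.3333.
#1c2856 → (28, 40, 86); #63527f → (99, 82, 127).
R = 28 + 0.3333 × (99 − 28) = 51.664 → 52
G = 40 + 0.3333 × (82 − 40) = 53.999 → 54
B = 86 + 0.3333 × (127 − 86) = 99.665 → 100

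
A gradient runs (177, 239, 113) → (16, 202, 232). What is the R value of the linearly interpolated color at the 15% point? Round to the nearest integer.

R = 177 + 0.15 × (16 − 177) = 152.85 → 153

153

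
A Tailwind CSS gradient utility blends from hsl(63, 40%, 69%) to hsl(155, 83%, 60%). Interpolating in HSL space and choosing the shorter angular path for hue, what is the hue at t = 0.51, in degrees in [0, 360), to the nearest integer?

Hue arc: Δh = 155 − 63 = 92° (|Δh| ≤ 180, already the shorter path).
H = 63 + 0.51 × (92) = 109.92 → 110°

110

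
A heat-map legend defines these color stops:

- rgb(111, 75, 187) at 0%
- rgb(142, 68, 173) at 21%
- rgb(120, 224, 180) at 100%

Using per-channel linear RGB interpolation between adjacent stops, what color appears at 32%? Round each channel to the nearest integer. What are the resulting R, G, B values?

32% lies between the 21% and 100% stops, so the local fraction is t = (32 − 21)/(100 − 21) = 11/79 ≈ 0.1392.
R = 142 + 0.1392 × (120 − 142) = 138.938 → 139
G = 68 + 0.1392 × (224 − 68) = 89.715 → 90
B = 173 + 0.1392 × (180 − 173) = 173.974 → 174

(139, 90, 174)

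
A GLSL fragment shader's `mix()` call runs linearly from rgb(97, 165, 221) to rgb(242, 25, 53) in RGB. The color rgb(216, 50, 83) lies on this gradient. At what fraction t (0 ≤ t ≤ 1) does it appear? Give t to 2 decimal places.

0.82

Invert the lerp on the B channel (largest span, 168): t = (83 − 221) / (53 − 221) = -138/-168 = 0.82143.
Check on R: (216 − 97)/(242 − 97) = 0.8207 ✓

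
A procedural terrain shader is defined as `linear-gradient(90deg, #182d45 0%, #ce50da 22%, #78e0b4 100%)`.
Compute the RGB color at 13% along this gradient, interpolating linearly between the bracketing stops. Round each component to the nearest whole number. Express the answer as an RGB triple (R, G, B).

13% lies between the 0% and 22% stops, so the local fraction is t = (13 − 0)/(22 − 0) = 13/22 ≈ 0.5909.
#182d45 → (24, 45, 69); #ce50da → (206, 80, 218).
R = 24 + 0.5909 × (206 − 24) = 131.544 → 132
G = 45 + 0.5909 × (80 − 45) = 65.681 → 66
B = 69 + 0.5909 × (218 − 69) = 157.044 → 157

(132, 66, 157)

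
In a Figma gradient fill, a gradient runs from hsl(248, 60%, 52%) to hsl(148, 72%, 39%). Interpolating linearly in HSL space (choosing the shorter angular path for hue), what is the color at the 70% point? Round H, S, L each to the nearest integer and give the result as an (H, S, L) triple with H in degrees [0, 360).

(178, 68, 43)

Hue arc: Δh = 148 − 248 = -100° (|Δh| ≤ 180, already the shorter path).
H = 248 + 0.7 × (-100) = 178 → 178°
S = 60 + 0.7 × (72 − 60) = 68.4 → 68%
L = 52 + 0.7 × (39 − 52) = 42.9 → 43%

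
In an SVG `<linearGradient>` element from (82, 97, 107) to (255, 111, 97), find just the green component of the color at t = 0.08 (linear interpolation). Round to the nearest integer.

G = 97 + 0.08 × (111 − 97) = 98.12 → 98

98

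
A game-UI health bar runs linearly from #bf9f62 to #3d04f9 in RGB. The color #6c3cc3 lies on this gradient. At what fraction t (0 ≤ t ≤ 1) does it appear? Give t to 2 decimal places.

0.64

Invert the lerp on the G channel (largest span, 155): t = (60 − 159) / (4 − 159) = -99/-155 = 0.63871.
Check on R: (108 − 191)/(61 − 191) = 0.6385 ✓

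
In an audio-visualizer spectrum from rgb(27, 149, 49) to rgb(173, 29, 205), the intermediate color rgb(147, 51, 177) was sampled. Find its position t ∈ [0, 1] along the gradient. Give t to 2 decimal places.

0.82

Invert the lerp on the B channel (largest span, 156): t = (177 − 49) / (205 − 49) = 128/156 = 0.82051.
Check on R: (147 − 27)/(173 − 27) = 0.8219 ✓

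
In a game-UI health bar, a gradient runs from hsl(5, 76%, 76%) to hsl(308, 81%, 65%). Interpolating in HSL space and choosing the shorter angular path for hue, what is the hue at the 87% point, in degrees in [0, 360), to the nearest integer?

Hue: 308 − 5 = 303°, but |303| > 180 so the shorter arc goes the other way: Δh = 303 − 360 = -57°.
H = 5 + 0.87 × (-57) = -44.59 → -45 → -45 mod 360 = 315°

315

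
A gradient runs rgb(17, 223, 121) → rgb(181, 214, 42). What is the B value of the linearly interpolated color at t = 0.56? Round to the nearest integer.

B = 121 + 0.56 × (42 − 121) = 76.76 → 77

77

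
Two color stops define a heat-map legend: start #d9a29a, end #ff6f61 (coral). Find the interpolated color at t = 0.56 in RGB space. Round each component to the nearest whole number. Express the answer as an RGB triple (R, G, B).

#d9a29a → (217, 162, 154); #ff6f61 → (255, 111, 97).
R = 217 + 0.56 × (255 − 217) = 217 + 0.56 × 38 = 238.28 → 238
G = 162 + 0.56 × (111 − 162) = 162 + 0.56 × -51 = 133.44 → 133
B = 154 + 0.56 × (97 − 154) = 154 + 0.56 × -57 = 122.08 → 122

(238, 133, 122)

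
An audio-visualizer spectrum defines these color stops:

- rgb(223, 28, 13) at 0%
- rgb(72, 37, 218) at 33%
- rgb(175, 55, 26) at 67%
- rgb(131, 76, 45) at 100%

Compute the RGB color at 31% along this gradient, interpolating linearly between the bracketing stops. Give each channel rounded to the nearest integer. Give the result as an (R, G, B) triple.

(81, 36, 206)

31% lies between the 0% and 33% stops, so the local fraction is t = (31 − 0)/(33 − 0) = 31/33 ≈ 0.9394.
R = 223 + 0.9394 × (72 − 223) = 81.151 → 81
G = 28 + 0.9394 × (37 − 28) = 36.455 → 36
B = 13 + 0.9394 × (218 − 13) = 205.577 → 206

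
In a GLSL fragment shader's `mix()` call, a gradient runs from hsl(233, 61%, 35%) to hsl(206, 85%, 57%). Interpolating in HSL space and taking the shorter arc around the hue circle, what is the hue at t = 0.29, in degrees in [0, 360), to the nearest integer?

225

Hue arc: Δh = 206 − 233 = -27° (|Δh| ≤ 180, already the shorter path).
H = 233 + 0.29 × (-27) = 225.17 → 225°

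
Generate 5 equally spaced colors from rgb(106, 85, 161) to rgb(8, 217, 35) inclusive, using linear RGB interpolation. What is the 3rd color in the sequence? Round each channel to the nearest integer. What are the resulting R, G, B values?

With 5 swatches and endpoints inclusive, swatch 3 sits at t = (3 − 1)/(5 − 1) = 2/4 ≈ 0.5.
R = 106 + 0.5 × (8 − 106) = 57 → 57
G = 85 + 0.5 × (217 − 85) = 151 → 151
B = 161 + 0.5 × (35 − 161) = 98 → 98

(57, 151, 98)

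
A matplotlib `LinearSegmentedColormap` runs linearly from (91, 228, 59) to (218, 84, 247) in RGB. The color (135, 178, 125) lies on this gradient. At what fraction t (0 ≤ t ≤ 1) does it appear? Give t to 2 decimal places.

Invert the lerp on the B channel (largest span, 188): t = (125 − 59) / (247 − 59) = 66/188 = 0.35106.
Check on R: (135 − 91)/(218 − 91) = 0.3465 ✓

0.35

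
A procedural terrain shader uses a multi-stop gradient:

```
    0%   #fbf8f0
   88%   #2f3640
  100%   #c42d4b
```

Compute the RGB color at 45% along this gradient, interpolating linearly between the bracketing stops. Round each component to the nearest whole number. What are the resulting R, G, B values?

45% lies between the 0% and 88% stops, so the local fraction is t = (45 − 0)/(88 − 0) = 45/88 ≈ 0.5114.
#fbf8f0 → (251, 248, 240); #2f3640 → (47, 54, 64).
R = 251 + 0.5114 × (47 − 251) = 146.674 → 147
G = 248 + 0.5114 × (54 − 248) = 148.788 → 149
B = 240 + 0.5114 × (64 − 240) = 149.994 → 150

(147, 149, 150)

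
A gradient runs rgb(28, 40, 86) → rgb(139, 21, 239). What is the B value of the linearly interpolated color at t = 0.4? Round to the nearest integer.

147

B = 86 + 0.4 × (239 − 86) = 147.2 → 147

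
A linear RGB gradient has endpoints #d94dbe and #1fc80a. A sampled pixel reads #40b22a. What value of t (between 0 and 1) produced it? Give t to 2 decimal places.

0.82

Invert the lerp on the R channel (largest span, 186): t = (64 − 217) / (31 − 217) = -153/-186 = 0.82258.
Check on G: (178 − 77)/(200 − 77) = 0.8211 ✓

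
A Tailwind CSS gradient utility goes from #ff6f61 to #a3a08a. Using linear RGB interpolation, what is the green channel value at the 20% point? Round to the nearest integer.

121

G₁ = 111 (from #ff6f61), G₂ = 160 (from #a3a08a).
G = 111 + 0.2 × (160 − 111) = 120.8 → 121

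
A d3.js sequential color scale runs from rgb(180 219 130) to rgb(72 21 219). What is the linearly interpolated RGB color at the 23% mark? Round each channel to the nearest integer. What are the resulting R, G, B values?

23% corresponds to t = 0.23.
R = 180 + 0.23 × (72 − 180) = 180 + 0.23 × -108 = 155.16 → 155
G = 219 + 0.23 × (21 − 219) = 219 + 0.23 × -198 = 173.46 → 173
B = 130 + 0.23 × (219 − 130) = 130 + 0.23 × 89 = 150.47 → 150

(155, 173, 150)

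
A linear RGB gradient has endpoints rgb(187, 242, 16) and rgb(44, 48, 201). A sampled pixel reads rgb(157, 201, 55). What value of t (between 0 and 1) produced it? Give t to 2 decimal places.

Invert the lerp on the G channel (largest span, 194): t = (201 − 242) / (48 − 242) = -41/-194 = 0.21134.
Check on R: (157 − 187)/(44 − 187) = 0.2098 ✓

0.21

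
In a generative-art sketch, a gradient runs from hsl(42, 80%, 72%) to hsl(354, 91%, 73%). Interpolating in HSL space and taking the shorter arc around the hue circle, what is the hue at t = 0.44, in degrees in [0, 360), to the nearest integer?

21

Hue: 354 − 42 = 312°, but |312| > 180 so the shorter arc goes the other way: Δh = 312 − 360 = -48°.
H = 42 + 0.44 × (-48) = 20.88 → 21°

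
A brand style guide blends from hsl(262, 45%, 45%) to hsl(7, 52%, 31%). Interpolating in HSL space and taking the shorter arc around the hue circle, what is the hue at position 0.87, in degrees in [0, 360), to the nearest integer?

Hue: 7 − 262 = -255°, but |-255| > 180 so the shorter arc goes the other way: Δh = -255 + 360 = 105°.
H = 262 + 0.87 × (105) = 353.35 → 353°

353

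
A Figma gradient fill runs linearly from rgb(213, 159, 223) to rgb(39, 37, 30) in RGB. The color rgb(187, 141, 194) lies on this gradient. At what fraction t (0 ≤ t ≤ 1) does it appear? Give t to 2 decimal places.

Invert the lerp on the B channel (largest span, 193): t = (194 − 223) / (30 − 223) = -29/-193 = 0.15026.
Check on R: (187 − 213)/(39 − 213) = 0.1494 ✓

0.15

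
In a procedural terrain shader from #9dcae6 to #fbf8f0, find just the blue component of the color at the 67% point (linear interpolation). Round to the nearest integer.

B₁ = 230 (from #9dcae6), B₂ = 240 (from #fbf8f0).
B = 230 + 0.67 × (240 − 230) = 236.7 → 237

237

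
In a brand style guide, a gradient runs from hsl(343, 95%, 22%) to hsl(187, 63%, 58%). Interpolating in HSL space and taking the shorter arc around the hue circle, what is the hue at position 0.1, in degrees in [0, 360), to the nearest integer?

327

Hue arc: Δh = 187 − 343 = -156° (|Δh| ≤ 180, already the shorter path).
H = 343 + 0.1 × (-156) = 327.4 → 327°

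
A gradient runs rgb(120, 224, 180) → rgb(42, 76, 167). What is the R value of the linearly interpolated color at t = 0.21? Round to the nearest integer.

104

R = 120 + 0.21 × (42 − 120) = 103.62 → 104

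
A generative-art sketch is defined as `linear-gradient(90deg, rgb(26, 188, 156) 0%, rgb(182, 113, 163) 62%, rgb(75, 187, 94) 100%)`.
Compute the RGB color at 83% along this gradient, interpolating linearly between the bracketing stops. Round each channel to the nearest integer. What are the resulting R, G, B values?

83% lies between the 62% and 100% stops, so the local fraction is t = (83 − 62)/(100 − 62) = 21/38 ≈ 0.5526.
R = 182 + 0.5526 × (75 − 182) = 122.872 → 123
G = 113 + 0.5526 × (187 − 113) = 153.892 → 154
B = 163 + 0.5526 × (94 − 163) = 124.871 → 125

(123, 154, 125)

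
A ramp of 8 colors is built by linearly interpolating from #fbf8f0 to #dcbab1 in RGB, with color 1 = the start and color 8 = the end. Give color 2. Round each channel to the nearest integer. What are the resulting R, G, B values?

(247, 239, 231)

With 8 swatches and endpoints inclusive, swatch 2 sits at t = (2 − 1)/(8 − 1) = 1/7 ≈ 0.1429.
#fbf8f0 → (251, 248, 240); #dcbab1 → (220, 186, 177).
R = 251 + 0.1429 × (220 − 251) = 246.57 → 247
G = 248 + 0.1429 × (186 − 248) = 239.14 → 239
B = 240 + 0.1429 × (177 − 240) = 230.997 → 231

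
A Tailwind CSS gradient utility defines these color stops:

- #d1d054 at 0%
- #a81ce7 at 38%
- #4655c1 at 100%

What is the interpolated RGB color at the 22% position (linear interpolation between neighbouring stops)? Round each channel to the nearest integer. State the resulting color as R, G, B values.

22% lies between the 0% and 38% stops, so the local fraction is t = (22 − 0)/(38 − 0) = 22/38 ≈ 0.5789.
#d1d054 → (209, 208, 84); #a81ce7 → (168, 28, 231).
R = 209 + 0.5789 × (168 − 209) = 185.265 → 185
G = 208 + 0.5789 × (28 − 208) = 103.798 → 104
B = 84 + 0.5789 × (231 − 84) = 169.098 → 169

(185, 104, 169)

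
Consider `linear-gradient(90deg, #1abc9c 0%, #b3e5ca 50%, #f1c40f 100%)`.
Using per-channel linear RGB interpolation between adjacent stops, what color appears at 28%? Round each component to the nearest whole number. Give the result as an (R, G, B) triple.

(112, 211, 182)

28% lies between the 0% and 50% stops, so the local fraction is t = (28 − 0)/(50 − 0) = 28/50 ≈ 0.56.
#1abc9c → (26, 188, 156); #b3e5ca → (179, 229, 202).
R = 26 + 0.56 × (179 − 26) = 111.68 → 112
G = 188 + 0.56 × (229 − 188) = 210.96 → 211
B = 156 + 0.56 × (202 − 156) = 181.76 → 182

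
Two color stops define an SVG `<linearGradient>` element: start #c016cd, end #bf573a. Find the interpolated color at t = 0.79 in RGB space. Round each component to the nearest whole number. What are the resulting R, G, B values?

(191, 73, 89)

#c016cd → (192, 22, 205); #bf573a → (191, 87, 58).
R = 192 + 0.79 × (191 − 192) = 192 + 0.79 × -1 = 191.21 → 191
G = 22 + 0.79 × (87 − 22) = 22 + 0.79 × 65 = 73.35 → 73
B = 205 + 0.79 × (58 − 205) = 205 + 0.79 × -147 = 88.87 → 89
So the blended color is (191, 73, 89), about #bf4959.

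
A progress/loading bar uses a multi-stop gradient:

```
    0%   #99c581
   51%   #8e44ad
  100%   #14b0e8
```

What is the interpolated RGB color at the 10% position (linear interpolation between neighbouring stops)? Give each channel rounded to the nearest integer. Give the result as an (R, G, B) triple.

10% lies between the 0% and 51% stops, so the local fraction is t = (10 − 0)/(51 − 0) = 10/51 ≈ 0.1961.
#99c581 → (153, 197, 129); #8e44ad → (142, 68, 173).
R = 153 + 0.1961 × (142 − 153) = 150.843 → 151
G = 197 + 0.1961 × (68 − 197) = 171.703 → 172
B = 129 + 0.1961 × (173 − 129) = 137.628 → 138

(151, 172, 138)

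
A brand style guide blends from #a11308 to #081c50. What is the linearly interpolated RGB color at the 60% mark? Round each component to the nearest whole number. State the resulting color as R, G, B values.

#a11308 → (161, 19, 8); #081c50 → (8, 28, 80).
60% corresponds to t = 0.6.
R = 161 + 0.6 × (8 − 161) = 161 + 0.6 × -153 = 69.2 → 69
G = 19 + 0.6 × (28 − 19) = 19 + 0.6 × 9 = 24.4 → 24
B = 8 + 0.6 × (80 − 8) = 8 + 0.6 × 72 = 51.2 → 51

(69, 24, 51)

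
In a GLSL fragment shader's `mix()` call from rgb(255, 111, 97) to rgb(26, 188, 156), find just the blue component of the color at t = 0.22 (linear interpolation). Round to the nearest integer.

110

B = 97 + 0.22 × (156 − 97) = 109.98 → 110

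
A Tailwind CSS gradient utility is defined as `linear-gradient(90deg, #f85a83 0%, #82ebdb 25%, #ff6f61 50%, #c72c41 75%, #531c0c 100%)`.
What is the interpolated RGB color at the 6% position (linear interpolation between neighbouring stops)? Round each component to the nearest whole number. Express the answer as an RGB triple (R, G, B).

(220, 125, 152)

6% lies between the 0% and 25% stops, so the local fraction is t = (6 − 0)/(25 − 0) = 6/25 ≈ 0.24.
#f85a83 → (248, 90, 131); #82ebdb → (130, 235, 219).
R = 248 + 0.24 × (130 − 248) = 219.68 → 220
G = 90 + 0.24 × (235 − 90) = 124.8 → 125
B = 131 + 0.24 × (219 − 131) = 152.12 → 152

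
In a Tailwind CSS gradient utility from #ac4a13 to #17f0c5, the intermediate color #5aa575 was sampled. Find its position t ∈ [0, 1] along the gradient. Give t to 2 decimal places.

Invert the lerp on the B channel (largest span, 178): t = (117 − 19) / (197 − 19) = 98/178 = 0.55056.
Check on R: (90 − 172)/(23 − 172) = 0.5503 ✓

0.55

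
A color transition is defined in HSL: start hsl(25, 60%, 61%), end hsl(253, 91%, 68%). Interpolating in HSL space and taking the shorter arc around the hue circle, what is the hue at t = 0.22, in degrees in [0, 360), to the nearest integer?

356

Hue: 253 − 25 = 228°, but |228| > 180 so the shorter arc goes the other way: Δh = 228 − 360 = -132°.
H = 25 + 0.22 × (-132) = -4.04 → -4 → -4 mod 360 = 356°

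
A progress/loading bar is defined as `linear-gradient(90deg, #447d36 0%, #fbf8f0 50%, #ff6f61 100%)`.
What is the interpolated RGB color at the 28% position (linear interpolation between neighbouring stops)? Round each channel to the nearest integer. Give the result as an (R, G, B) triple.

28% lies between the 0% and 50% stops, so the local fraction is t = (28 − 0)/(50 − 0) = 28/50 ≈ 0.56.
#447d36 → (68, 125, 54); #fbf8f0 → (251, 248, 240).
R = 68 + 0.56 × (251 − 68) = 170.48 → 170
G = 125 + 0.56 × (248 − 125) = 193.88 → 194
B = 54 + 0.56 × (240 − 54) = 158.16 → 158

(170, 194, 158)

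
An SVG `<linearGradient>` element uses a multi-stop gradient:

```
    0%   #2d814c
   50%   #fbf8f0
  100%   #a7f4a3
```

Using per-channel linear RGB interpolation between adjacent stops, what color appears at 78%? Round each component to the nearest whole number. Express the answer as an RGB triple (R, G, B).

78% lies between the 50% and 100% stops, so the local fraction is t = (78 − 50)/(100 − 50) = 28/50 ≈ 0.56.
#fbf8f0 → (251, 248, 240); #a7f4a3 → (167, 244, 163).
R = 251 + 0.56 × (167 − 251) = 203.96 → 204
G = 248 + 0.56 × (244 − 248) = 245.76 → 246
B = 240 + 0.56 × (163 − 240) = 196.88 → 197

(204, 246, 197)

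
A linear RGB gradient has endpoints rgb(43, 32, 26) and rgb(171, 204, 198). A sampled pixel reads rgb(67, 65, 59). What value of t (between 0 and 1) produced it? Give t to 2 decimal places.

Invert the lerp on the G channel (largest span, 172): t = (65 − 32) / (204 − 32) = 33/172 = 0.19186.
Check on R: (67 − 43)/(171 − 43) = 0.1875 ✓

0.19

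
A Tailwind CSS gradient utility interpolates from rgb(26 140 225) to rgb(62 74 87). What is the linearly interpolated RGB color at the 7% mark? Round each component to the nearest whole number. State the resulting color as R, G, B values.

(29, 135, 215)

7% corresponds to t = 0.07.
R = 26 + 0.07 × (62 − 26) = 26 + 0.07 × 36 = 28.52 → 29
G = 140 + 0.07 × (74 − 140) = 140 + 0.07 × -66 = 135.38 → 135
B = 225 + 0.07 × (87 − 225) = 225 + 0.07 × -138 = 215.34 → 215
So the blended color is (29, 135, 215), about #1d87d7.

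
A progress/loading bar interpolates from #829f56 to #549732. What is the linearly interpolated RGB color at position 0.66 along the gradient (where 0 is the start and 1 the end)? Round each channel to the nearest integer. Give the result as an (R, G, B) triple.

(100, 154, 62)

#829f56 → (130, 159, 86); #549732 → (84, 151, 50).
R = 130 + 0.66 × (84 − 130) = 130 + 0.66 × -46 = 99.64 → 100
G = 159 + 0.66 × (151 − 159) = 159 + 0.66 × -8 = 153.72 → 154
B = 86 + 0.66 × (50 − 86) = 86 + 0.66 × -36 = 62.24 → 62
So the blended color is (100, 154, 62), about #649a3e.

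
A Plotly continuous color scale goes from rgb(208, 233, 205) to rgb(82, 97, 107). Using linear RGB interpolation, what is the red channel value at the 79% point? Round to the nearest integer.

108

R = 208 + 0.79 × (82 − 208) = 108.46 → 108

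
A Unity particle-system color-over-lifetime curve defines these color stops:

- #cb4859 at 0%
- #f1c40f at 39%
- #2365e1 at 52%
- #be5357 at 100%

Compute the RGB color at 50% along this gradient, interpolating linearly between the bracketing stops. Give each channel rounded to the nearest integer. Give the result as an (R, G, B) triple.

50% lies between the 39% and 52% stops, so the local fraction is t = (50 − 39)/(52 − 39) = 11/13 ≈ 0.8462.
#f1c40f → (241, 196, 15); #2365e1 → (35, 101, 225).
R = 241 + 0.8462 × (35 − 241) = 66.683 → 67
G = 196 + 0.8462 × (101 − 196) = 115.611 → 116
B = 15 + 0.8462 × (225 − 15) = 192.702 → 193

(67, 116, 193)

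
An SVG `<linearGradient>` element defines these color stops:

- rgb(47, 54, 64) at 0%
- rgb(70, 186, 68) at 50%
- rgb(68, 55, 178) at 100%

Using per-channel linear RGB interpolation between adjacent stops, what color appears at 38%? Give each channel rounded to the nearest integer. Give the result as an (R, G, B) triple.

38% lies between the 0% and 50% stops, so the local fraction is t = (38 − 0)/(50 − 0) = 38/50 ≈ 0.76.
R = 47 + 0.76 × (70 − 47) = 64.48 → 64
G = 54 + 0.76 × (186 − 54) = 154.32 → 154
B = 64 + 0.76 × (68 − 64) = 67.04 → 67

(64, 154, 67)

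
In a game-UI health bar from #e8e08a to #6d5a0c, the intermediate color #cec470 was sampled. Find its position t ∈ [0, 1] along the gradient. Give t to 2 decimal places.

0.21

Invert the lerp on the G channel (largest span, 134): t = (196 − 224) / (90 − 224) = -28/-134 = 0.20896.
Check on R: (206 − 232)/(109 − 232) = 0.2114 ✓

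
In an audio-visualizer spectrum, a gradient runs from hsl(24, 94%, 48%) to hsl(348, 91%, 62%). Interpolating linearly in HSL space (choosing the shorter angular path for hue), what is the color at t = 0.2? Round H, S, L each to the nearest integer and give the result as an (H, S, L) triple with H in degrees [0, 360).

(17, 93, 51)

Hue: 348 − 24 = 324°, but |324| > 180 so the shorter arc goes the other way: Δh = 324 − 360 = -36°.
H = 24 + 0.2 × (-36) = 16.8 → 17°
S = 94 + 0.2 × (91 − 94) = 93.4 → 93%
L = 48 + 0.2 × (62 − 48) = 50.8 → 51%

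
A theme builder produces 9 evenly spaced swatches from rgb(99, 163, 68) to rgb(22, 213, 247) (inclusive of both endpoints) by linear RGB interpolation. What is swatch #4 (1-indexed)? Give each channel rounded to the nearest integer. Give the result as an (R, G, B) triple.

(70, 182, 135)

With 9 swatches and endpoints inclusive, swatch 4 sits at t = (4 − 1)/(9 − 1) = 3/8 ≈ 0.375.
R = 99 + 0.375 × (22 − 99) = 70.125 → 70
G = 163 + 0.375 × (213 − 163) = 181.75 → 182
B = 68 + 0.375 × (247 − 68) = 135.125 → 135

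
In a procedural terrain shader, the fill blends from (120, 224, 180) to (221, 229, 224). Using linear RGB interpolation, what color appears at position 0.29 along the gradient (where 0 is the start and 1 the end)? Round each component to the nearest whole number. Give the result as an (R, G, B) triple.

R = 120 + 0.29 × (221 − 120) = 120 + 0.29 × 101 = 149.29 → 149
G = 224 + 0.29 × (229 − 224) = 224 + 0.29 × 5 = 225.45 → 225
B = 180 + 0.29 × (224 − 180) = 180 + 0.29 × 44 = 192.76 → 193

(149, 225, 193)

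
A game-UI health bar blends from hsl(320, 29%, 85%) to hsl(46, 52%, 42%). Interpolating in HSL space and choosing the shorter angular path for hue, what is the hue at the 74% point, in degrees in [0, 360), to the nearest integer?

Hue: 46 − 320 = -274°, but |-274| > 180 so the shorter arc goes the other way: Δh = -274 + 360 = 86°.
H = 320 + 0.74 × (86) = 383.64 → 384 → 384 mod 360 = 24°

24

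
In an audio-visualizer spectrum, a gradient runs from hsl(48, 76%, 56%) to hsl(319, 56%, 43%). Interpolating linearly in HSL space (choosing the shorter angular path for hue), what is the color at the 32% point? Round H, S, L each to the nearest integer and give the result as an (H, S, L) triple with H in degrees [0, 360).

Hue: 319 − 48 = 271°, but |271| > 180 so the shorter arc goes the other way: Δh = 271 − 360 = -89°.
H = 48 + 0.32 × (-89) = 19.52 → 20°
S = 76 + 0.32 × (56 − 76) = 69.6 → 70%
L = 56 + 0.32 × (43 − 56) = 51.84 → 52%

(20, 70, 52)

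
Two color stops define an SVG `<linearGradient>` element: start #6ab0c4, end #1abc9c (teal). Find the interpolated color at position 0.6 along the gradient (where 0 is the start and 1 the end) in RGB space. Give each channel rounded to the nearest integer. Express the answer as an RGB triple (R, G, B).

(58, 183, 172)

#6ab0c4 → (106, 176, 196); #1abc9c → (26, 188, 156).
R = 106 + 0.6 × (26 − 106) = 106 + 0.6 × -80 = 58 → 58
G = 176 + 0.6 × (188 − 176) = 176 + 0.6 × 12 = 183.2 → 183
B = 196 + 0.6 × (156 − 196) = 196 + 0.6 × -40 = 172 → 172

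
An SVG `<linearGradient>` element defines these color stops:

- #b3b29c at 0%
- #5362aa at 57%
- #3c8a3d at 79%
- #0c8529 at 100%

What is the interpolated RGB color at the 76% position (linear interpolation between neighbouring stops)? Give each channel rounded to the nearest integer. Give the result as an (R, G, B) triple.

76% lies between the 57% and 79% stops, so the local fraction is t = (76 − 57)/(79 − 57) = 19/22 ≈ 0.8636.
#5362aa → (83, 98, 170); #3c8a3d → (60, 138, 61).
R = 83 + 0.8636 × (60 − 83) = 63.137 → 63
G = 98 + 0.8636 × (138 − 98) = 132.544 → 133
B = 170 + 0.8636 × (61 − 170) = 75.868 → 76

(63, 133, 76)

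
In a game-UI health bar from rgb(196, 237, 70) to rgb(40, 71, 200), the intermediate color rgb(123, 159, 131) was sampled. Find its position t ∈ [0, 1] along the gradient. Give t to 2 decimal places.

0.47

Invert the lerp on the G channel (largest span, 166): t = (159 − 237) / (71 − 237) = -78/-166 = 0.46988.
Check on R: (123 − 196)/(40 − 196) = 0.4679 ✓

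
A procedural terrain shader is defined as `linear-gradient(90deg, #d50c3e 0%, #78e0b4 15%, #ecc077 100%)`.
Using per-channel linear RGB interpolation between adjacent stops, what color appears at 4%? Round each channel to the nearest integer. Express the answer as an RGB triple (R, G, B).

4% lies between the 0% and 15% stops, so the local fraction is t = (4 − 0)/(15 − 0) = 4/15 ≈ 0.2667.
#d50c3e → (213, 12, 62); #78e0b4 → (120, 224, 180).
R = 213 + 0.2667 × (120 − 213) = 188.197 → 188
G = 12 + 0.2667 × (224 − 12) = 68.54 → 69
B = 62 + 0.2667 × (180 − 62) = 93.471 → 93

(188, 69, 93)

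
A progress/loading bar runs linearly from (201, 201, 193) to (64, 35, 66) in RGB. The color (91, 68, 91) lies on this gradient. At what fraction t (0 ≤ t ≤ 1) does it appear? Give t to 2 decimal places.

0.80

Invert the lerp on the G channel (largest span, 166): t = (68 − 201) / (35 − 201) = -133/-166 = 0.8012.
Check on R: (91 − 201)/(64 − 201) = 0.8029 ✓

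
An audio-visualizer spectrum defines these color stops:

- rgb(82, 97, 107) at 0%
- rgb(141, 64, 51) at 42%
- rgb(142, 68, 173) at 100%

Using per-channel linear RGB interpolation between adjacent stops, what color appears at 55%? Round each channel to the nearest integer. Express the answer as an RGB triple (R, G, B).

55% lies between the 42% and 100% stops, so the local fraction is t = (55 − 42)/(100 − 42) = 13/58 ≈ 0.2241.
R = 141 + 0.2241 × (142 − 141) = 141.224 → 141
G = 64 + 0.2241 × (68 − 64) = 64.896 → 65
B = 51 + 0.2241 × (173 − 51) = 78.34 → 78

(141, 65, 78)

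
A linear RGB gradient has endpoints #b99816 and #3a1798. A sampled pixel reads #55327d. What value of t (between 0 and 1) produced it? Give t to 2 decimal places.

Invert the lerp on the B channel (largest span, 130): t = (125 − 22) / (152 − 22) = 103/130 = 0.79231.
Check on R: (85 − 185)/(58 − 185) = 0.7874 ✓

0.79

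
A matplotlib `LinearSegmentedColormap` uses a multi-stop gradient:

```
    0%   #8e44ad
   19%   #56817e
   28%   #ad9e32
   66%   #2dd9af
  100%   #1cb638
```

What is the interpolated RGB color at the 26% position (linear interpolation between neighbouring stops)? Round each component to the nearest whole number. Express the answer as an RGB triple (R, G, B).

(154, 152, 67)

26% lies between the 19% and 28% stops, so the local fraction is t = (26 − 19)/(28 − 19) = 7/9 ≈ 0.7778.
#56817e → (86, 129, 126); #ad9e32 → (173, 158, 50).
R = 86 + 0.7778 × (173 − 86) = 153.669 → 154
G = 129 + 0.7778 × (158 − 129) = 151.556 → 152
B = 126 + 0.7778 × (50 − 126) = 66.887 → 67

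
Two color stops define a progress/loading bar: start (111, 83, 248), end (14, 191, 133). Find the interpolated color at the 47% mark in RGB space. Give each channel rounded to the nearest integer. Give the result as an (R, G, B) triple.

47% corresponds to t = 0.47.
R = 111 + 0.47 × (14 − 111) = 111 + 0.47 × -97 = 65.41 → 65
G = 83 + 0.47 × (191 − 83) = 83 + 0.47 × 108 = 133.76 → 134
B = 248 + 0.47 × (133 − 248) = 248 + 0.47 × -115 = 193.95 → 194

(65, 134, 194)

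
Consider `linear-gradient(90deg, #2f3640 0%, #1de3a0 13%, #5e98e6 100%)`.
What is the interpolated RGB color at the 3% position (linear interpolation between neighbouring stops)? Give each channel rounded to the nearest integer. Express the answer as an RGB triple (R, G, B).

(43, 94, 86)

3% lies between the 0% and 13% stops, so the local fraction is t = (3 − 0)/(13 − 0) = 3/13 ≈ 0.2308.
#2f3640 → (47, 54, 64); #1de3a0 → (29, 227, 160).
R = 47 + 0.2308 × (29 − 47) = 42.846 → 43
G = 54 + 0.2308 × (227 − 54) = 93.928 → 94
B = 64 + 0.2308 × (160 − 64) = 86.157 → 86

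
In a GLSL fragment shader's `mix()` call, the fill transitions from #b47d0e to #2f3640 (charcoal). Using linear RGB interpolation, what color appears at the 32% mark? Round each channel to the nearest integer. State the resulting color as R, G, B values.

#b47d0e → (180, 125, 14); #2f3640 → (47, 54, 64).
32% corresponds to t = 0.32.
R = 180 + 0.32 × (47 − 180) = 180 + 0.32 × -133 = 137.44 → 137
G = 125 + 0.32 × (54 − 125) = 125 + 0.32 × -71 = 102.28 → 102
B = 14 + 0.32 × (64 − 14) = 14 + 0.32 × 50 = 30 → 30

(137, 102, 30)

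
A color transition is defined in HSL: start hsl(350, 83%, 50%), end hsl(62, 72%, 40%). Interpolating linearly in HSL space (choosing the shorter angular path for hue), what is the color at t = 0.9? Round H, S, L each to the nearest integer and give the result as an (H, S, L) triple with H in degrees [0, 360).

(55, 73, 41)

Hue: 62 − 350 = -288°, but |-288| > 180 so the shorter arc goes the other way: Δh = -288 + 360 = 72°.
H = 350 + 0.9 × (72) = 414.8 → 415 → 415 mod 360 = 55°
S = 83 + 0.9 × (72 − 83) = 73.1 → 73%
L = 50 + 0.9 × (40 − 50) = 41 → 41%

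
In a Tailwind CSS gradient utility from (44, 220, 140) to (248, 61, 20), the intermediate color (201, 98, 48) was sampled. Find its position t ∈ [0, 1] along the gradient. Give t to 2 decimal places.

0.77

Invert the lerp on the R channel (largest span, 204): t = (201 − 44) / (248 − 44) = 157/204 = 0.76961.
Check on G: (98 − 220)/(61 − 220) = 0.7673 ✓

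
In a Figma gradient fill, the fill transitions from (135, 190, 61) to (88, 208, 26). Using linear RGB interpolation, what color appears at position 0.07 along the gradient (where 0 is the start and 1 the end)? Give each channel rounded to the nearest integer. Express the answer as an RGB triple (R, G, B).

R = 135 + 0.07 × (88 − 135) = 135 + 0.07 × -47 = 131.71 → 132
G = 190 + 0.07 × (208 − 190) = 190 + 0.07 × 18 = 191.26 → 191
B = 61 + 0.07 × (26 − 61) = 61 + 0.07 × -35 = 58.55 → 59

(132, 191, 59)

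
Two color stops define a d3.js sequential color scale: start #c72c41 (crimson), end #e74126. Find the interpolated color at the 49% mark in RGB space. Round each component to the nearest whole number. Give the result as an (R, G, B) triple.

(215, 54, 52)

#c72c41 → (199, 44, 65); #e74126 → (231, 65, 38).
49% corresponds to t = 0.49.
R = 199 + 0.49 × (231 − 199) = 199 + 0.49 × 32 = 214.68 → 215
G = 44 + 0.49 × (65 − 44) = 44 + 0.49 × 21 = 54.29 → 54
B = 65 + 0.49 × (38 − 65) = 65 + 0.49 × -27 = 51.77 → 52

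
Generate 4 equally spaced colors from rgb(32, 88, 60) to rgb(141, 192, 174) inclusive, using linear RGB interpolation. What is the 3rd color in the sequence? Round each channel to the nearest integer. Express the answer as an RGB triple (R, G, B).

With 4 swatches and endpoints inclusive, swatch 3 sits at t = (3 − 1)/(4 − 1) = 2/3 ≈ 0.6667.
R = 32 + 0.6667 × (141 − 32) = 104.67 → 105
G = 88 + 0.6667 × (192 − 88) = 157.337 → 157
B = 60 + 0.6667 × (174 − 60) = 136.004 → 136

(105, 157, 136)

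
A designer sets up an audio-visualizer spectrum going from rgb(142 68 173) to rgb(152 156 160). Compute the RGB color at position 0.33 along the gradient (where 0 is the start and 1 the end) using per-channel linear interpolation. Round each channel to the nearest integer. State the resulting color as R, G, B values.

(145, 97, 169)

R = 142 + 0.33 × (152 − 142) = 142 + 0.33 × 10 = 145.3 → 145
G = 68 + 0.33 × (156 − 68) = 68 + 0.33 × 88 = 97.04 → 97
B = 173 + 0.33 × (160 − 173) = 173 + 0.33 × -13 = 168.71 → 169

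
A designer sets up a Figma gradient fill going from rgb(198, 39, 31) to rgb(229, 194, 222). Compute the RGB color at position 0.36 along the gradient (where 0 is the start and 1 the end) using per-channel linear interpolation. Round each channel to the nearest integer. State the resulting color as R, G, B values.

(209, 95, 100)

R = 198 + 0.36 × (229 − 198) = 198 + 0.36 × 31 = 209.16 → 209
G = 39 + 0.36 × (194 − 39) = 39 + 0.36 × 155 = 94.8 → 95
B = 31 + 0.36 × (222 − 31) = 31 + 0.36 × 191 = 99.76 → 100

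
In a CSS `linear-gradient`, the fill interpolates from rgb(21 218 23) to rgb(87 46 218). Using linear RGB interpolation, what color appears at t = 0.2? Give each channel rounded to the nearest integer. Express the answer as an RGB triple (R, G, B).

(34, 184, 62)

R = 21 + 0.2 × (87 − 21) = 21 + 0.2 × 66 = 34.2 → 34
G = 218 + 0.2 × (46 − 218) = 218 + 0.2 × -172 = 183.6 → 184
B = 23 + 0.2 × (218 − 23) = 23 + 0.2 × 195 = 62 → 62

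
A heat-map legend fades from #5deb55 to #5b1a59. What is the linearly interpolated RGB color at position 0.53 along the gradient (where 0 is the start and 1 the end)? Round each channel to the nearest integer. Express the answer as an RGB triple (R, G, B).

#5deb55 → (93, 235, 85); #5b1a59 → (91, 26, 89).
R = 93 + 0.53 × (91 − 93) = 93 + 0.53 × -2 = 91.94 → 92
G = 235 + 0.53 × (26 − 235) = 235 + 0.53 × -209 = 124.23 → 124
B = 85 + 0.53 × (89 − 85) = 85 + 0.53 × 4 = 87.12 → 87

(92, 124, 87)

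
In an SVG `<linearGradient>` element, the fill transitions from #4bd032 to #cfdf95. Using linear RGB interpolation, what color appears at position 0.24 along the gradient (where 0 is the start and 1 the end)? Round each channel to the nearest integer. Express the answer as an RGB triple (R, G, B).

(107, 212, 74)

#4bd032 → (75, 208, 50); #cfdf95 → (207, 223, 149).
R = 75 + 0.24 × (207 − 75) = 75 + 0.24 × 132 = 106.68 → 107
G = 208 + 0.24 × (223 − 208) = 208 + 0.24 × 15 = 211.6 → 212
B = 50 + 0.24 × (149 − 50) = 50 + 0.24 × 99 = 73.76 → 74
So the blended color is (107, 212, 74), about #6bd44a.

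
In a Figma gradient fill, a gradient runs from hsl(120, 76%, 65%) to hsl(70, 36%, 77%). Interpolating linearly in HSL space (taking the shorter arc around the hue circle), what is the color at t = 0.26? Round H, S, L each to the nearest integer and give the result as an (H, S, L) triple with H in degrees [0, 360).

Hue arc: Δh = 70 − 120 = -50° (|Δh| ≤ 180, already the shorter path).
H = 120 + 0.26 × (-50) = 107 → 107°
S = 76 + 0.26 × (36 − 76) = 65.6 → 66%
L = 65 + 0.26 × (77 − 65) = 68.12 → 68%

(107, 66, 68)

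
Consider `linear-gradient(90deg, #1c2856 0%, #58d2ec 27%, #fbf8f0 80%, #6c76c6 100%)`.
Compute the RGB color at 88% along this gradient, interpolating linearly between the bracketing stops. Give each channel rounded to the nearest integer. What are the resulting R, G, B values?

88% lies between the 80% and 100% stops, so the local fraction is t = (88 − 80)/(100 − 80) = 8/20 ≈ 0.4.
#fbf8f0 → (251, 248, 240); #6c76c6 → (108, 118, 198).
R = 251 + 0.4 × (108 − 251) = 193.8 → 194
G = 248 + 0.4 × (118 − 248) = 196 → 196
B = 240 + 0.4 × (198 − 240) = 223.2 → 223

(194, 196, 223)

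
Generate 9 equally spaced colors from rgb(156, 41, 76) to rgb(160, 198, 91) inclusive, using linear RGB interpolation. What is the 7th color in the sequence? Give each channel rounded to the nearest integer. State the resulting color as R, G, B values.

(159, 159, 87)

With 9 swatches and endpoints inclusive, swatch 7 sits at t = (7 − 1)/(9 − 1) = 6/8 ≈ 0.75.
R = 156 + 0.75 × (160 − 156) = 159 → 159
G = 41 + 0.75 × (198 − 41) = 158.75 → 159
B = 76 + 0.75 × (91 − 76) = 87.25 → 87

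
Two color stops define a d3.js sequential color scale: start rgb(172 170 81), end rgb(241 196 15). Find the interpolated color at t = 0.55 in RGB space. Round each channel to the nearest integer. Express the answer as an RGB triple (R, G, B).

R = 172 + 0.55 × (241 − 172) = 172 + 0.55 × 69 = 209.95 → 210
G = 170 + 0.55 × (196 − 170) = 170 + 0.55 × 26 = 184.3 → 184
B = 81 + 0.55 × (15 − 81) = 81 + 0.55 × -66 = 44.7 → 45
So the blended color is (210, 184, 45), about #d2b82d.

(210, 184, 45)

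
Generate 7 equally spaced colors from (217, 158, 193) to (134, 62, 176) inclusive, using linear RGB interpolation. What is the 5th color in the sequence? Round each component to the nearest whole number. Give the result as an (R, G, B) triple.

With 7 swatches and endpoints inclusive, swatch 5 sits at t = (5 − 1)/(7 − 1) = 4/6 ≈ 0.6667.
R = 217 + 0.6667 × (134 − 217) = 161.664 → 162
G = 158 + 0.6667 × (62 − 158) = 93.997 → 94
B = 193 + 0.6667 × (176 − 193) = 181.666 → 182

(162, 94, 182)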